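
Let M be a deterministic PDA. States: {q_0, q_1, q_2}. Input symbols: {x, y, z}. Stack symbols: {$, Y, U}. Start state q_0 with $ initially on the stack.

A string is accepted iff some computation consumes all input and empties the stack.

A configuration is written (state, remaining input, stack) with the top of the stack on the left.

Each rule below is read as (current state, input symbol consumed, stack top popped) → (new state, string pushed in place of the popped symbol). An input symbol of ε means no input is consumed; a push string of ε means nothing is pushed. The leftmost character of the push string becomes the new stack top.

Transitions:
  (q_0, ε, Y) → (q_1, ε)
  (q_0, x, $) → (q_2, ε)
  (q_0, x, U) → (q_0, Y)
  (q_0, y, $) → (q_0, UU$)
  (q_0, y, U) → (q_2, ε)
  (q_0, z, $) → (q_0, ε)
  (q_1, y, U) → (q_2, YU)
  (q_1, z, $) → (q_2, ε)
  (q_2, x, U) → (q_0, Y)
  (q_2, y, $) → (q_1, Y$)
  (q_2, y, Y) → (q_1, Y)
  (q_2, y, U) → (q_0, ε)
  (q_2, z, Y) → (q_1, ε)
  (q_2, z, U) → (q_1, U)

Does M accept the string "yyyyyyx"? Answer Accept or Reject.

(q_0, yyyyyyx, $)
  read y, top $: go to q_0, push UU$ → (q_0, yyyyyx, UU$)
  read y, top U: go to q_2, push ε → (q_2, yyyyx, U$)
  read y, top U: go to q_0, push ε → (q_0, yyyx, $)
  read y, top $: go to q_0, push UU$ → (q_0, yyx, UU$)
  read y, top U: go to q_2, push ε → (q_2, yx, U$)
  read y, top U: go to q_0, push ε → (q_0, x, $)
  read x, top $: go to q_2, push ε → (q_2, ε, ε)
All input consumed and the stack is empty.

Accept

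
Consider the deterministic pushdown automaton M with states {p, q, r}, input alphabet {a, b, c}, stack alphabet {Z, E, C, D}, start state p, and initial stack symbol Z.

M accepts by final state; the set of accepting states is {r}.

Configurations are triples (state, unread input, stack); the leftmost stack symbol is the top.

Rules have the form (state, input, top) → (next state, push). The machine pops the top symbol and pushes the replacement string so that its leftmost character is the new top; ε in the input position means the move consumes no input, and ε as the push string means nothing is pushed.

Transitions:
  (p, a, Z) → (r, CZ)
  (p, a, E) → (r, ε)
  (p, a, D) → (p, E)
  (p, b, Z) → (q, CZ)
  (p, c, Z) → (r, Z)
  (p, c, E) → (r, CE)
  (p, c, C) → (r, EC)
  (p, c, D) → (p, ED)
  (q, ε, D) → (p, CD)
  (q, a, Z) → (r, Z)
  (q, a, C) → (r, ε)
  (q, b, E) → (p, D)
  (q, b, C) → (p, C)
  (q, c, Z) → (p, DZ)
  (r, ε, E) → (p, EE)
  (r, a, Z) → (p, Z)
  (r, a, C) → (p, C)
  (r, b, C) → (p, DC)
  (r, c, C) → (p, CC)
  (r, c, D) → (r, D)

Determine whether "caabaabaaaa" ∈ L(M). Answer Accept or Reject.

Reject

(p, caabaabaaaa, Z)
  read c, top Z: go to r, push Z → (r, aabaabaaaa, Z)
  read a, top Z: go to p, push Z → (p, abaabaaaa, Z)
  read a, top Z: go to r, push CZ → (r, baabaaaa, CZ)
  read b, top C: go to p, push DC → (p, aabaaaa, DCZ)
  read a, top D: go to p, push E → (p, abaaaa, ECZ)
  read a, top E: go to r, push ε → (r, baaaa, CZ)
  read b, top C: go to p, push DC → (p, aaaa, DCZ)
  read a, top D: go to p, push E → (p, aaa, ECZ)
  read a, top E: go to r, push ε → (r, aa, CZ)
  read a, top C: go to p, push C → (p, a, CZ)
No transition applies at (p, a, CZ); input not fully consumed.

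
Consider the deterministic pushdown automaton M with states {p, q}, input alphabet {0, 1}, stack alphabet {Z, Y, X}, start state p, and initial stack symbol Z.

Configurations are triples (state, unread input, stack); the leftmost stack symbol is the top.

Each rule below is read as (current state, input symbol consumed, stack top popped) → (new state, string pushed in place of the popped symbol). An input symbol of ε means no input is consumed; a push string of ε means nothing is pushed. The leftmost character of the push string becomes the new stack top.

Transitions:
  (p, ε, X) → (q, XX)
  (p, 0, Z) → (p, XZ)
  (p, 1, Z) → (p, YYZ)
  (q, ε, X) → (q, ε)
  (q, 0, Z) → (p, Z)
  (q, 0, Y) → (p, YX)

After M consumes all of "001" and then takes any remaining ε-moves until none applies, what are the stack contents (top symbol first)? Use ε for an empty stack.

(p, 001, Z)
  read 0, top Z: go to p, push XZ → (p, 01, XZ)
  ε-move, top X: go to q, push XX → (q, 01, XXZ)
  ε-move, top X: go to q, push ε → (q, 01, XZ)
  ε-move, top X: go to q, push ε → (q, 01, Z)
  read 0, top Z: go to p, push Z → (p, 1, Z)
  read 1, top Z: go to p, push YYZ → (p, ε, YYZ)
All input consumed in state p with stack YYZ.

YYZ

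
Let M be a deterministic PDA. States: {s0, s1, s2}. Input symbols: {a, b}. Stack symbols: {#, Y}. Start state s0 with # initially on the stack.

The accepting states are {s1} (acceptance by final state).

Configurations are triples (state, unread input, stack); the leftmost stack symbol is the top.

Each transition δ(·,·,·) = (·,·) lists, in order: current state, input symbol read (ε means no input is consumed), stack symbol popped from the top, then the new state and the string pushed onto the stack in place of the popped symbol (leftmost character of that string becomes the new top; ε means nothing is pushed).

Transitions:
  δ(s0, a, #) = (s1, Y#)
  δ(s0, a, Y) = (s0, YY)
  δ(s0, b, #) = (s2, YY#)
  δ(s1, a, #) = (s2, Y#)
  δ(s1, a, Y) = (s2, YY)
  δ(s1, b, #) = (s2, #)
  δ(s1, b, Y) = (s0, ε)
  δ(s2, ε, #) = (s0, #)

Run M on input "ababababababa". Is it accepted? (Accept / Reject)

(s0, ababababababa, #)
  read a, top #: go to s1, push Y# → (s1, babababababa, Y#)
  read b, top Y: go to s0, push ε → (s0, abababababa, #)
  read a, top #: go to s1, push Y# → (s1, bababababa, Y#)
  read b, top Y: go to s0, push ε → (s0, ababababa, #)
  read a, top #: go to s1, push Y# → (s1, babababa, Y#)
  read b, top Y: go to s0, push ε → (s0, abababa, #)
  read a, top #: go to s1, push Y# → (s1, bababa, Y#)
  read b, top Y: go to s0, push ε → (s0, ababa, #)
  read a, top #: go to s1, push Y# → (s1, baba, Y#)
  read b, top Y: go to s0, push ε → (s0, aba, #)
  read a, top #: go to s1, push Y# → (s1, ba, Y#)
  read b, top Y: go to s0, push ε → (s0, a, #)
  read a, top #: go to s1, push Y# → (s1, ε, Y#)
All input consumed; state s1 ∈ F.

Accept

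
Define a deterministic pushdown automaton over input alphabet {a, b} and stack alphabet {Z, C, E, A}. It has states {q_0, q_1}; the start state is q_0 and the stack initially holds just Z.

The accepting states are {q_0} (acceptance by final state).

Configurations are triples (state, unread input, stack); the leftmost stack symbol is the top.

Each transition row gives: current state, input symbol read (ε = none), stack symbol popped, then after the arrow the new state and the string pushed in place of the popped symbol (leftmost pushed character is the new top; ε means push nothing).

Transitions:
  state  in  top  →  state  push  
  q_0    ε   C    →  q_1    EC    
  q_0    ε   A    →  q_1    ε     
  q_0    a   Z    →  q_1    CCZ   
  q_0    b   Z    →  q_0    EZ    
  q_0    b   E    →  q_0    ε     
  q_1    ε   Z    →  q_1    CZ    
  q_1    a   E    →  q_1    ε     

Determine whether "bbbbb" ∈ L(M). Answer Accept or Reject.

(q_0, bbbbb, Z)
  read b, top Z: go to q_0, push EZ → (q_0, bbbb, EZ)
  read b, top E: go to q_0, push ε → (q_0, bbb, Z)
  read b, top Z: go to q_0, push EZ → (q_0, bb, EZ)
  read b, top E: go to q_0, push ε → (q_0, b, Z)
  read b, top Z: go to q_0, push EZ → (q_0, ε, EZ)
All input consumed; state q_0 ∈ F.

Accept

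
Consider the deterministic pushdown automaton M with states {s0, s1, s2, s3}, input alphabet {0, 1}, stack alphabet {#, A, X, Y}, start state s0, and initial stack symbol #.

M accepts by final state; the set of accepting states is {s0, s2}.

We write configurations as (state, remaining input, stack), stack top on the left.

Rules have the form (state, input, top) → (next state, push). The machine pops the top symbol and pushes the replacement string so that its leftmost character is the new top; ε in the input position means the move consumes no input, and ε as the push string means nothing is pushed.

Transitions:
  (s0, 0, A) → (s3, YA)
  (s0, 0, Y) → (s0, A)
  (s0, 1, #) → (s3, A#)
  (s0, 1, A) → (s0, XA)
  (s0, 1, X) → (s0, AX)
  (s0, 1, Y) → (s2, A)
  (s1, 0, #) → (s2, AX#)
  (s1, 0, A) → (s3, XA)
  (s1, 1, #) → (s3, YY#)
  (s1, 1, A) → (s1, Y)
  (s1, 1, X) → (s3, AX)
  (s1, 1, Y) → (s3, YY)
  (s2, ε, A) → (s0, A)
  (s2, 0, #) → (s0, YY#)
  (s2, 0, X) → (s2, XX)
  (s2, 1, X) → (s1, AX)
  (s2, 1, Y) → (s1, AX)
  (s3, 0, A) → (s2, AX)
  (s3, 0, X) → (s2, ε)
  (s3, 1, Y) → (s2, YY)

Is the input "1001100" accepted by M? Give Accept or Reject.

(s0, 1001100, #) ⊢ (s3, 001100, A#) ⊢ (s2, 01100, AX#) ⊢ (s0, 01100, AX#) ⊢ (s3, 1100, YAX#) ⊢ (s2, 100, YYAX#) ⊢ (s1, 00, AXYAX#) ⊢ (s3, 0, XAXYAX#) ⊢ (s2, ε, AXYAX#)
All input consumed; state s2 ∈ F.

Accept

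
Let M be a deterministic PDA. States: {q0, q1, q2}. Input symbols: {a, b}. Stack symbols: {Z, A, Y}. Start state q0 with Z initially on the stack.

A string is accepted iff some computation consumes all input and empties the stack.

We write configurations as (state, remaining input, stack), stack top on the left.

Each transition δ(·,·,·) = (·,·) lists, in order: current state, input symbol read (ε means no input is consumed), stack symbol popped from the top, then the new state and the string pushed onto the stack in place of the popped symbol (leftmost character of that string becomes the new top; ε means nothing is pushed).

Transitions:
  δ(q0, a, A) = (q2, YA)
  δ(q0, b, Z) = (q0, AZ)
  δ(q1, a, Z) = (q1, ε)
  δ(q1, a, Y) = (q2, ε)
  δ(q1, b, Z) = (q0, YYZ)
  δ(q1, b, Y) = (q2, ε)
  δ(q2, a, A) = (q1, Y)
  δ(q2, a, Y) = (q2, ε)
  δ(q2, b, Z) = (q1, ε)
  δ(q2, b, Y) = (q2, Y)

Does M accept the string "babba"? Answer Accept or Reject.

(q0, babba, Z)
  read b, top Z: go to q0, push AZ → (q0, abba, AZ)
  read a, top A: go to q2, push YA → (q2, bba, YAZ)
  read b, top Y: go to q2, push Y → (q2, ba, YAZ)
  read b, top Y: go to q2, push Y → (q2, a, YAZ)
  read a, top Y: go to q2, push ε → (q2, ε, AZ)
All input consumed; stack is AZ, not empty, and no further ε-move applies.

Reject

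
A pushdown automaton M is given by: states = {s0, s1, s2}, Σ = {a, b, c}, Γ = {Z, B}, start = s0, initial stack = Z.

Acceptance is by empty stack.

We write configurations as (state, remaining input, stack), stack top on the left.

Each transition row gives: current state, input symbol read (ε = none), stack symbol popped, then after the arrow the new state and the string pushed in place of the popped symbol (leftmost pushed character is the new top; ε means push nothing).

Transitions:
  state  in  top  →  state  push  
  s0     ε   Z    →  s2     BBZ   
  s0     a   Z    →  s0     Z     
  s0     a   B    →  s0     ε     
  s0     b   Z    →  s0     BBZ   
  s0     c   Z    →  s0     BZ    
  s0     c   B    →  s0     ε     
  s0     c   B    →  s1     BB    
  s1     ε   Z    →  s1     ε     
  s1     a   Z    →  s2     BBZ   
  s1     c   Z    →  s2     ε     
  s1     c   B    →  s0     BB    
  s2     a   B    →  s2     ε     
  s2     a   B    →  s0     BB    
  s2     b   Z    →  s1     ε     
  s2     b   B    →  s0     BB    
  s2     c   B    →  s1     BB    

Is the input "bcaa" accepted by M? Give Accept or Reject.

Reject

No computation consumes all input and empties the stack.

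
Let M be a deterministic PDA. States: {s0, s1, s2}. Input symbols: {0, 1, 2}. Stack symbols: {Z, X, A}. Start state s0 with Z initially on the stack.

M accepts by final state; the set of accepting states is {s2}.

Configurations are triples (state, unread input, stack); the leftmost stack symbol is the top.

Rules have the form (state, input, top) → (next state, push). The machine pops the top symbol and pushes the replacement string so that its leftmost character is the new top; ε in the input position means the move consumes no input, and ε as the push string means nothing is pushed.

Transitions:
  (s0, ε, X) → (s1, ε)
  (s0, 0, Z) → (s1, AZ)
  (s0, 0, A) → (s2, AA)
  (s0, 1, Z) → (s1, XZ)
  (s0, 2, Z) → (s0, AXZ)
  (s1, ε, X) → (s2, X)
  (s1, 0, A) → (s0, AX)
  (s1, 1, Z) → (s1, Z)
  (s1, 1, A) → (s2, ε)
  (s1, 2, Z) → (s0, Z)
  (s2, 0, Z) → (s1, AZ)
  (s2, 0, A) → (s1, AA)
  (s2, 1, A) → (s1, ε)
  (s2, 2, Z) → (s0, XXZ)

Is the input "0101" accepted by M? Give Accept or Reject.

(s0, 0101, Z) ⊢ (s1, 101, AZ) ⊢ (s2, 01, Z) ⊢ (s1, 1, AZ) ⊢ (s2, ε, Z)
All input consumed; state s2 ∈ F.

Accept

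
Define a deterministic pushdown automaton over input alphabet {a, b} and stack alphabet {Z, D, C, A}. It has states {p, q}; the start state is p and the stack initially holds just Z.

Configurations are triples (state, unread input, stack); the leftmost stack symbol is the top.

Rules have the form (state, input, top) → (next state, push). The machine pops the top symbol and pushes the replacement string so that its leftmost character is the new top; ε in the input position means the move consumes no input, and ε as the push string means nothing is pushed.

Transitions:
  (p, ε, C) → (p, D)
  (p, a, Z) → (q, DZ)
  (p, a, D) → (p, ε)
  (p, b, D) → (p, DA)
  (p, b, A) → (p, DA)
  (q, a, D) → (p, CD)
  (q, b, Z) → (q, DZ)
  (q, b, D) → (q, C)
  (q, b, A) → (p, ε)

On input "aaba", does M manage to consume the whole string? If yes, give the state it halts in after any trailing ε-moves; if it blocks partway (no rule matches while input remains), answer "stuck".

p

(p, aaba, Z)
  read a, top Z: go to q, push DZ → (q, aba, DZ)
  read a, top D: go to p, push CD → (p, ba, CDZ)
  ε-move, top C: go to p, push D → (p, ba, DDZ)
  read b, top D: go to p, push DA → (p, a, DADZ)
  read a, top D: go to p, push ε → (p, ε, ADZ)
All input consumed; M is in state p.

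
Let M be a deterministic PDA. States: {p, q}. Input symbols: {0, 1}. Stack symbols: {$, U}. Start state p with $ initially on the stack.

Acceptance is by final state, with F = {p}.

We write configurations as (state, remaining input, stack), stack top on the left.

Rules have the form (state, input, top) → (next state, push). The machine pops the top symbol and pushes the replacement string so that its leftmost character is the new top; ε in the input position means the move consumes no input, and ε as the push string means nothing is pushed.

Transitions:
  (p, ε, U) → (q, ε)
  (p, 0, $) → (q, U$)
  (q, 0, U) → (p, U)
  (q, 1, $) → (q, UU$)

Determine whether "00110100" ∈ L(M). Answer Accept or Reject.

(p, 00110100, $)
  read 0, top $: go to q, push U$ → (q, 0110100, U$)
  read 0, top U: go to p, push U → (p, 110100, U$)
  ε-move, top U: go to q, push ε → (q, 110100, $)
  read 1, top $: go to q, push UU$ → (q, 10100, UU$)
No transition applies at (q, 10100, UU$); input not fully consumed.

Reject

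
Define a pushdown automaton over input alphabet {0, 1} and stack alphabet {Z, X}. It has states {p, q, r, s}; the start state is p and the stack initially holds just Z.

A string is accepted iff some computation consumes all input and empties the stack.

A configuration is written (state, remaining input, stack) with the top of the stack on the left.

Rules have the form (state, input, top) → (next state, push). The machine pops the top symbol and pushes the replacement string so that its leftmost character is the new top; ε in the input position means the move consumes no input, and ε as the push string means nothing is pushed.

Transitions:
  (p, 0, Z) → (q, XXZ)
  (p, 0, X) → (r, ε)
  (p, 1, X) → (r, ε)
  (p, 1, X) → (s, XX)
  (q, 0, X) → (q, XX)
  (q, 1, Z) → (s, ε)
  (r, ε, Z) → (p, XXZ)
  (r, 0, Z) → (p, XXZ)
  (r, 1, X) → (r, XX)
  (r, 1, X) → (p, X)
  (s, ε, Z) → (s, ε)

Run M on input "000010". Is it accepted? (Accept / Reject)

Reject

No computation consumes all input and empties the stack.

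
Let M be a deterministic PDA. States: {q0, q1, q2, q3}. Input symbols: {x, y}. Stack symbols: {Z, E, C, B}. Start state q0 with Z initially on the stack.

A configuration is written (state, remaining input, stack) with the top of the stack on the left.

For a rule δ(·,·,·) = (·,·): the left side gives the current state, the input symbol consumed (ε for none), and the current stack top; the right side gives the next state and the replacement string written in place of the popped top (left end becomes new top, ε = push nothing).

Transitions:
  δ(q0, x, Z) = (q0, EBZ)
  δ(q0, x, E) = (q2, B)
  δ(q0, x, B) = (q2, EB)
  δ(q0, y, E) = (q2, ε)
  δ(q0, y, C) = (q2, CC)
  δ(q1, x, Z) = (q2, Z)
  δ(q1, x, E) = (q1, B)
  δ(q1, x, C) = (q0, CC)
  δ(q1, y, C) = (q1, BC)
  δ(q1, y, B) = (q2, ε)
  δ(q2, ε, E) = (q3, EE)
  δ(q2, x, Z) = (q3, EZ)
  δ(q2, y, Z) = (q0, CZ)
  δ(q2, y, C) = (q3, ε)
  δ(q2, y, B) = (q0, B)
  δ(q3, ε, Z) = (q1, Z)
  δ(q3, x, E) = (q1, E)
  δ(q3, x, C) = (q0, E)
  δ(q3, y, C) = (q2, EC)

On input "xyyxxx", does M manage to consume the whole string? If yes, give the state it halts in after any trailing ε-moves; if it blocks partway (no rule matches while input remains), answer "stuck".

(q0, xyyxxx, Z) ⊢ (q0, yyxxx, EBZ) ⊢ (q2, yxxx, BZ) ⊢ (q0, xxx, BZ) ⊢ (q2, xx, EBZ) ⊢ (q3, xx, EEBZ) ⊢ (q1, x, EEBZ) ⊢ (q1, ε, BEBZ)
All input consumed; M is in state q1.

q1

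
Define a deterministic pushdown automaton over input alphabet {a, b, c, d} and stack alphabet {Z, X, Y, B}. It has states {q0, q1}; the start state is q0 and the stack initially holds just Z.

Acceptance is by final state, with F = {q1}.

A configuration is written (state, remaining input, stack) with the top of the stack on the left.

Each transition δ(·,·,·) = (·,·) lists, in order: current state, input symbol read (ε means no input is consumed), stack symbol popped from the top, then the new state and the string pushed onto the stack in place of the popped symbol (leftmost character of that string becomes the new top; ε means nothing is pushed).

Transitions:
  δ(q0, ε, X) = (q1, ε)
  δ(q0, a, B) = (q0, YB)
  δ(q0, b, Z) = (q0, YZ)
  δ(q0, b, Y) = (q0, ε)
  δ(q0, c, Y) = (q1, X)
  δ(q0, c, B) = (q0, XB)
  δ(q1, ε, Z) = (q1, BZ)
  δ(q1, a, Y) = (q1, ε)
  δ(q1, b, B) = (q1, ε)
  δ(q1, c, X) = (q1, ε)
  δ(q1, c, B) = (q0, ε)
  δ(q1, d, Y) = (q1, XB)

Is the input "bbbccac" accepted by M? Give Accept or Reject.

Reject

(q0, bbbccac, Z) ⊢ (q0, bbccac, YZ) ⊢ (q0, bccac, Z) ⊢ (q0, ccac, YZ) ⊢ (q1, cac, XZ) ⊢ (q1, ac, Z) ⊢ (q1, ac, BZ)
No transition applies at (q1, ac, BZ); input not fully consumed.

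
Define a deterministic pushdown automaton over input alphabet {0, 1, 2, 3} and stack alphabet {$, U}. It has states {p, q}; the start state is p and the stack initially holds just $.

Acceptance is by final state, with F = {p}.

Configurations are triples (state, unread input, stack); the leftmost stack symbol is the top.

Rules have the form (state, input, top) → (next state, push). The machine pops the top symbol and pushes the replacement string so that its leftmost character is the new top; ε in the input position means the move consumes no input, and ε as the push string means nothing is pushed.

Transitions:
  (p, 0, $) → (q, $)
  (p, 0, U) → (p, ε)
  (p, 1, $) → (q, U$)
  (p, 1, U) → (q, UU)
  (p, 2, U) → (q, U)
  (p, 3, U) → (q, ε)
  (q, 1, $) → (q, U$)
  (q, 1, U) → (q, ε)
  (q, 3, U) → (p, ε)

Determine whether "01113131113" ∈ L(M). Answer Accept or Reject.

(p, 01113131113, $)
  read 0, top $: go to q, push $ → (q, 1113131113, $)
  read 1, top $: go to q, push U$ → (q, 113131113, U$)
  read 1, top U: go to q, push ε → (q, 13131113, $)
  read 1, top $: go to q, push U$ → (q, 3131113, U$)
  read 3, top U: go to p, push ε → (p, 131113, $)
  read 1, top $: go to q, push U$ → (q, 31113, U$)
  read 3, top U: go to p, push ε → (p, 1113, $)
  read 1, top $: go to q, push U$ → (q, 113, U$)
  read 1, top U: go to q, push ε → (q, 13, $)
  read 1, top $: go to q, push U$ → (q, 3, U$)
  read 3, top U: go to p, push ε → (p, ε, $)
All input consumed; state p ∈ F.

Accept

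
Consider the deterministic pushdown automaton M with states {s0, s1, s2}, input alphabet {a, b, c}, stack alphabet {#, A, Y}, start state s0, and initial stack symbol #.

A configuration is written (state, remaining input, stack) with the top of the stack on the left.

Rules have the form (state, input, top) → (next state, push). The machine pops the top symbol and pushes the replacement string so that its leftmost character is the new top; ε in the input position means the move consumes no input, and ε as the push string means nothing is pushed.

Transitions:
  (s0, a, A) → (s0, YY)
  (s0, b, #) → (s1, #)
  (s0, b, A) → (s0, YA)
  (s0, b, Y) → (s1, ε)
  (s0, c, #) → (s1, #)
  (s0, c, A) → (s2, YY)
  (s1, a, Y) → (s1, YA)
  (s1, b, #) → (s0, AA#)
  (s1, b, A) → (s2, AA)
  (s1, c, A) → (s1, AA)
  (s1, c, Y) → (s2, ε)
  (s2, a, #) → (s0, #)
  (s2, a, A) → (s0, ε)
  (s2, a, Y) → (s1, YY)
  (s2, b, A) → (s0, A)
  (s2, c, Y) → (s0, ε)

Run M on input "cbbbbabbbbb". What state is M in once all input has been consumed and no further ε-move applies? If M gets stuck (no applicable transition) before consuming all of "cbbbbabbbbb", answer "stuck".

s0

(s0, cbbbbabbbbb, #)
  read c, top #: go to s1, push # → (s1, bbbbabbbbb, #)
  read b, top #: go to s0, push AA# → (s0, bbbabbbbb, AA#)
  read b, top A: go to s0, push YA → (s0, bbabbbbb, YAA#)
  read b, top Y: go to s1, push ε → (s1, babbbbb, AA#)
  read b, top A: go to s2, push AA → (s2, abbbbb, AAA#)
  read a, top A: go to s0, push ε → (s0, bbbbb, AA#)
  read b, top A: go to s0, push YA → (s0, bbbb, YAA#)
  read b, top Y: go to s1, push ε → (s1, bbb, AA#)
  read b, top A: go to s2, push AA → (s2, bb, AAA#)
  read b, top A: go to s0, push A → (s0, b, AAA#)
  read b, top A: go to s0, push YA → (s0, ε, YAAA#)
All input consumed; M is in state s0.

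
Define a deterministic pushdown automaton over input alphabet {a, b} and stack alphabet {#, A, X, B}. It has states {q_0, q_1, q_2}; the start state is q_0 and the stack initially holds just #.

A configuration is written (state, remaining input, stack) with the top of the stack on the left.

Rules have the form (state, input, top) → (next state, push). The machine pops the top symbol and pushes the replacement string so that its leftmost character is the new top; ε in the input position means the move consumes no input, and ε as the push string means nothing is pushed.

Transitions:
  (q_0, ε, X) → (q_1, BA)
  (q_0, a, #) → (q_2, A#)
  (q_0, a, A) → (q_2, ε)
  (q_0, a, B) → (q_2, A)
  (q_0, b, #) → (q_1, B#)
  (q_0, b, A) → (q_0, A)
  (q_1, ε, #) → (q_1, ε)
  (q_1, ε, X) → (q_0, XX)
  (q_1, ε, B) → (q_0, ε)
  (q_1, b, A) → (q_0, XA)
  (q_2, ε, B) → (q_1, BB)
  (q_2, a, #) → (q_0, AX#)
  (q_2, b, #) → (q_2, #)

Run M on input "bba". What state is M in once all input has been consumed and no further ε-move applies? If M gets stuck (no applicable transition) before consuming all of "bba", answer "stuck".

q_2

(q_0, bba, #) ⊢ (q_1, ba, B#) ⊢ (q_0, ba, #) ⊢ (q_1, a, B#) ⊢ (q_0, a, #) ⊢ (q_2, ε, A#)
All input consumed; M is in state q_2.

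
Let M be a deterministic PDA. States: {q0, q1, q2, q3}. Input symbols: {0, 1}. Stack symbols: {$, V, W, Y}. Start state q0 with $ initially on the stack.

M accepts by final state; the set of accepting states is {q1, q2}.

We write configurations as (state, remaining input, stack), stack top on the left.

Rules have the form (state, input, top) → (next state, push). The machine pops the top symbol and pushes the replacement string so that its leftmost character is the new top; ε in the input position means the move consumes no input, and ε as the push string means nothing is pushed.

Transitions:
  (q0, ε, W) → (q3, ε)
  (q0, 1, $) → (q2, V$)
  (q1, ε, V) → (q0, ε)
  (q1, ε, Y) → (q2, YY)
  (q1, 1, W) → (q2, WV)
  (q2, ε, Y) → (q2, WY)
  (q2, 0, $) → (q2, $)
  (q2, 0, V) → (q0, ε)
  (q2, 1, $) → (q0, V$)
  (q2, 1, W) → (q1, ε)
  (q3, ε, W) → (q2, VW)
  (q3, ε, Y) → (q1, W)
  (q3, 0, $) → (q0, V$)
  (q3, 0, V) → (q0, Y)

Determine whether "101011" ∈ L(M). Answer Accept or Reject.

Reject

(q0, 101011, $)
  read 1, top $: go to q2, push V$ → (q2, 01011, V$)
  read 0, top V: go to q0, push ε → (q0, 1011, $)
  read 1, top $: go to q2, push V$ → (q2, 011, V$)
  read 0, top V: go to q0, push ε → (q0, 11, $)
  read 1, top $: go to q2, push V$ → (q2, 1, V$)
No transition applies at (q2, 1, V$); input not fully consumed.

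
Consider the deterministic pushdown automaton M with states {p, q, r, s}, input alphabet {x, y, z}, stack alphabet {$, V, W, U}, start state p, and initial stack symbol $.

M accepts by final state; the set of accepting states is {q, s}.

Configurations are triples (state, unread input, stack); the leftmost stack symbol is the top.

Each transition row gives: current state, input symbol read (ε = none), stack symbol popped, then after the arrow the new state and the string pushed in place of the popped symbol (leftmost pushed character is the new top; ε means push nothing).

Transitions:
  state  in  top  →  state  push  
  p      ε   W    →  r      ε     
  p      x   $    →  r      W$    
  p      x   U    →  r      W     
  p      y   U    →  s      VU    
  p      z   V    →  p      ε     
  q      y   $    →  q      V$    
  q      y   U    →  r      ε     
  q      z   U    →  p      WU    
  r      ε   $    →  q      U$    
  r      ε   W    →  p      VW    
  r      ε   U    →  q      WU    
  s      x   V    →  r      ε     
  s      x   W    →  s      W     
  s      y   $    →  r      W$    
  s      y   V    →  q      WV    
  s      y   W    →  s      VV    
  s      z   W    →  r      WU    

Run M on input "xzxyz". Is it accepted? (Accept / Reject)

(p, xzxyz, $)
  read x, top $: go to r, push W$ → (r, zxyz, W$)
  ε-move, top W: go to p, push VW → (p, zxyz, VW$)
  read z, top V: go to p, push ε → (p, xyz, W$)
  ε-move, top W: go to r, push ε → (r, xyz, $)
  ε-move, top $: go to q, push U$ → (q, xyz, U$)
No transition applies at (q, xyz, U$); input not fully consumed.

Reject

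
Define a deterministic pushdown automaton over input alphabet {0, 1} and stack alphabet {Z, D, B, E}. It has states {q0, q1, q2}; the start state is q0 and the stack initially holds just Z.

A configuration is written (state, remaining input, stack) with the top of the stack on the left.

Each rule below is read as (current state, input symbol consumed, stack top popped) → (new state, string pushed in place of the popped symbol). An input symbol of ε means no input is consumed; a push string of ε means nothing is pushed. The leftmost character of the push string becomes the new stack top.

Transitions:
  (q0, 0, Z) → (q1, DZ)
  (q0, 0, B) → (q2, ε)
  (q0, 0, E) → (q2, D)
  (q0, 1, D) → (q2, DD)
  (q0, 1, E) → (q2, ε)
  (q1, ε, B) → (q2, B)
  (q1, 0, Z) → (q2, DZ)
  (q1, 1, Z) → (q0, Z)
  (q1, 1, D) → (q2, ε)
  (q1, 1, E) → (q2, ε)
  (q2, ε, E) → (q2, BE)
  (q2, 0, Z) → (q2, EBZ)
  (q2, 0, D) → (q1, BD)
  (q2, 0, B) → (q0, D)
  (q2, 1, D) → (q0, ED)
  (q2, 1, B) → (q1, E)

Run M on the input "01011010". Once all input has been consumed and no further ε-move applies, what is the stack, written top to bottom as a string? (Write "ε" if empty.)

(q0, 01011010, Z)
  read 0, top Z: go to q1, push DZ → (q1, 1011010, DZ)
  read 1, top D: go to q2, push ε → (q2, 011010, Z)
  read 0, top Z: go to q2, push EBZ → (q2, 11010, EBZ)
  ε-move, top E: go to q2, push BE → (q2, 11010, BEBZ)
  read 1, top B: go to q1, push E → (q1, 1010, EEBZ)
  read 1, top E: go to q2, push ε → (q2, 010, EBZ)
  ε-move, top E: go to q2, push BE → (q2, 010, BEBZ)
  read 0, top B: go to q0, push D → (q0, 10, DEBZ)
  read 1, top D: go to q2, push DD → (q2, 0, DDEBZ)
  read 0, top D: go to q1, push BD → (q1, ε, BDDEBZ)
  ε-move, top B: go to q2, push B → (q2, ε, BDDEBZ)
All input consumed in state q2 with stack BDDEBZ.

BDDEBZ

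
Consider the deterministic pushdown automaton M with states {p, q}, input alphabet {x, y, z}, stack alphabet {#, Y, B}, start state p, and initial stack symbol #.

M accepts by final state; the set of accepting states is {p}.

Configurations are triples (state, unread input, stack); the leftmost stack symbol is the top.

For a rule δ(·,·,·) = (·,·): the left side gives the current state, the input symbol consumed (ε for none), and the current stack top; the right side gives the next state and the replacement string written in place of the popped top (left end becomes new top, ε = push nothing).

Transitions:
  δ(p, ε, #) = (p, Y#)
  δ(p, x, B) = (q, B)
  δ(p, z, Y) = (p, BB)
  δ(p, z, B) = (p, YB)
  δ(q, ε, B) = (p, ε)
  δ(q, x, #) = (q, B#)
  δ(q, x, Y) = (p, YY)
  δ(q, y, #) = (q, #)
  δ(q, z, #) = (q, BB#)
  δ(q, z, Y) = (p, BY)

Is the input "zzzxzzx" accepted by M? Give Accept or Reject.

Accept

(p, zzzxzzx, #)
  ε-move, top #: go to p, push Y# → (p, zzzxzzx, Y#)
  read z, top Y: go to p, push BB → (p, zzxzzx, BB#)
  read z, top B: go to p, push YB → (p, zxzzx, YBB#)
  read z, top Y: go to p, push BB → (p, xzzx, BBBB#)
  read x, top B: go to q, push B → (q, zzx, BBBB#)
  ε-move, top B: go to p, push ε → (p, zzx, BBB#)
  read z, top B: go to p, push YB → (p, zx, YBBB#)
  read z, top Y: go to p, push BB → (p, x, BBBBB#)
  read x, top B: go to q, push B → (q, ε, BBBBB#)
  ε-move, top B: go to p, push ε → (p, ε, BBBB#)
All input consumed; state p ∈ F.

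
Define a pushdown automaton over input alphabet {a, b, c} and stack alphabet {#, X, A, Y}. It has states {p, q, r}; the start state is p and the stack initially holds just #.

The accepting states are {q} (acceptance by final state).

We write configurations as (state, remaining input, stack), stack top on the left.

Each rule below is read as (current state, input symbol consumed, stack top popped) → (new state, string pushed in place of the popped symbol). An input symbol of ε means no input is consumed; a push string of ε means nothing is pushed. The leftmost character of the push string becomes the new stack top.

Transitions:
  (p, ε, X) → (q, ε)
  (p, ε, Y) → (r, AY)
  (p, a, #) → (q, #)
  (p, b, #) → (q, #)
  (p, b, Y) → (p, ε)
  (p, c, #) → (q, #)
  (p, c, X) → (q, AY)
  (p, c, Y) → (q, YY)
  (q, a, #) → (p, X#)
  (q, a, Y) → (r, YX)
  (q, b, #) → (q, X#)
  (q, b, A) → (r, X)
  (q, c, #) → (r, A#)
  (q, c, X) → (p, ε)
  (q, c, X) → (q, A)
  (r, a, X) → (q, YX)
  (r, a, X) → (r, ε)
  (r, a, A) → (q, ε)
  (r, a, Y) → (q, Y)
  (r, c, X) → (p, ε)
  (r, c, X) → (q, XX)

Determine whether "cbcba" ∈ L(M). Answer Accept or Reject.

Accept

One accepting computation: (p, cbcba, #) ⊢ (q, bcba, #) ⊢ (q, cba, X#) ⊢ (q, ba, A#) ⊢ (r, a, X#) ⊢ (q, ε, YX#)
All input consumed and state q ∈ F.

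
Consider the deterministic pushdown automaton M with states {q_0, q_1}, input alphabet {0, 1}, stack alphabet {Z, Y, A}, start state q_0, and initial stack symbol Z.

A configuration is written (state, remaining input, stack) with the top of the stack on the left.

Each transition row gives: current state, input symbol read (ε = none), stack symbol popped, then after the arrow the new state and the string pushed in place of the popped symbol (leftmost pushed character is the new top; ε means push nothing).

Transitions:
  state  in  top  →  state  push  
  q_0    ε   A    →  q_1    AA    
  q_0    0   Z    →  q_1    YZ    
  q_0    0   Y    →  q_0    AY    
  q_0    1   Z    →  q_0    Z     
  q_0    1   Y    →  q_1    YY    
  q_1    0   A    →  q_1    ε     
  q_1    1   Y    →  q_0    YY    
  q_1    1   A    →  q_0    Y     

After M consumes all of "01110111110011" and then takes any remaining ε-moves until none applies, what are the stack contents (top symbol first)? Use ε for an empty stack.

(q_0, 01110111110011, Z)
  read 0, top Z: go to q_1, push YZ → (q_1, 1110111110011, YZ)
  read 1, top Y: go to q_0, push YY → (q_0, 110111110011, YYZ)
  read 1, top Y: go to q_1, push YY → (q_1, 10111110011, YYYZ)
  read 1, top Y: go to q_0, push YY → (q_0, 0111110011, YYYYZ)
  read 0, top Y: go to q_0, push AY → (q_0, 111110011, AYYYYZ)
  ε-move, top A: go to q_1, push AA → (q_1, 111110011, AAYYYYZ)
  read 1, top A: go to q_0, push Y → (q_0, 11110011, YAYYYYZ)
  read 1, top Y: go to q_1, push YY → (q_1, 1110011, YYAYYYYZ)
  read 1, top Y: go to q_0, push YY → (q_0, 110011, YYYAYYYYZ)
  read 1, top Y: go to q_1, push YY → (q_1, 10011, YYYYAYYYYZ)
  read 1, top Y: go to q_0, push YY → (q_0, 0011, YYYYYAYYYYZ)
  read 0, top Y: go to q_0, push AY → (q_0, 011, AYYYYYAYYYYZ)
  ε-move, top A: go to q_1, push AA → (q_1, 011, AAYYYYYAYYYYZ)
  read 0, top A: go to q_1, push ε → (q_1, 11, AYYYYYAYYYYZ)
  read 1, top A: go to q_0, push Y → (q_0, 1, YYYYYYAYYYYZ)
  read 1, top Y: go to q_1, push YY → (q_1, ε, YYYYYYYAYYYYZ)
All input consumed in state q_1 with stack YYYYYYYAYYYYZ.

YYYYYYYAYYYYZ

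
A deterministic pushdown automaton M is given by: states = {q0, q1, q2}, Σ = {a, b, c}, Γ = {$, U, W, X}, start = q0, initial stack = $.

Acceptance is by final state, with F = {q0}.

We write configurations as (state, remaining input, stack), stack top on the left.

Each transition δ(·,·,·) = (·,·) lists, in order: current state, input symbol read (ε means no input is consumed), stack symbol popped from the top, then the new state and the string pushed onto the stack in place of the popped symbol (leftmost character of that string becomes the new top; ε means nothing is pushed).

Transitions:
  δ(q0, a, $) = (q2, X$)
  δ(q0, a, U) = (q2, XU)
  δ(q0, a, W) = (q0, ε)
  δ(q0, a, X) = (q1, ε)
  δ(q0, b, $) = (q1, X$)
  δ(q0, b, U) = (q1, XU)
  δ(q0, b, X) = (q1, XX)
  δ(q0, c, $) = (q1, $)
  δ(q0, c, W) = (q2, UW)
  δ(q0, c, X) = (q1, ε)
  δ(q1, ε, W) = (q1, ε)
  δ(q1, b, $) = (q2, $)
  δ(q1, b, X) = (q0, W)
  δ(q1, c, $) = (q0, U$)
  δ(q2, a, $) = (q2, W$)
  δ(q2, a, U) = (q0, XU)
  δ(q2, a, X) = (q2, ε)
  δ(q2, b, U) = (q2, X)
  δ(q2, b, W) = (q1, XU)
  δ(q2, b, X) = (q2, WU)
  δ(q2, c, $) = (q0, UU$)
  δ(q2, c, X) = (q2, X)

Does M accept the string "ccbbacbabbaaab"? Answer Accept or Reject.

Reject

(q0, ccbbacbabbaaab, $) ⊢ (q1, cbbacbabbaaab, $) ⊢ (q0, bbacbabbaaab, U$) ⊢ (q1, bacbabbaaab, XU$) ⊢ (q0, acbabbaaab, WU$) ⊢ (q0, cbabbaaab, U$)
No transition applies at (q0, cbabbaaab, U$); input not fully consumed.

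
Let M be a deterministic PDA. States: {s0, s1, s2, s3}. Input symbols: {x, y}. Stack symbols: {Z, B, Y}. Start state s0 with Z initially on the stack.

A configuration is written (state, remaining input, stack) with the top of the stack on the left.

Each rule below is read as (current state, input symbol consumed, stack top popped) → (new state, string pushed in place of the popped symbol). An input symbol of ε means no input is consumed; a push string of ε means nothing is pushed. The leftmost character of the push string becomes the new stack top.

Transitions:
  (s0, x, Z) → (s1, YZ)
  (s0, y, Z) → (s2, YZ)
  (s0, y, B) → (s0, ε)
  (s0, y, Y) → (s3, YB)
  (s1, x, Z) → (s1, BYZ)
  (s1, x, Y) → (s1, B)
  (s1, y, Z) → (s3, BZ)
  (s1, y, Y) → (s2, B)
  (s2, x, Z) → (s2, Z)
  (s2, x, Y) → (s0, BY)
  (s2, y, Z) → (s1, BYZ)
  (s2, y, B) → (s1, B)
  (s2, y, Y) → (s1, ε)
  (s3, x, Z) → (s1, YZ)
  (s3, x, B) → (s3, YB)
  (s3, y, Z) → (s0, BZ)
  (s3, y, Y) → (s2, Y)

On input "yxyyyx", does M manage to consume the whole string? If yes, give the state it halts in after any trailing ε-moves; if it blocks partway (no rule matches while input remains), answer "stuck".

s0

(s0, yxyyyx, Z) ⊢ (s2, xyyyx, YZ) ⊢ (s0, yyyx, BYZ) ⊢ (s0, yyx, YZ) ⊢ (s3, yx, YBZ) ⊢ (s2, x, YBZ) ⊢ (s0, ε, BYBZ)
All input consumed; M is in state s0.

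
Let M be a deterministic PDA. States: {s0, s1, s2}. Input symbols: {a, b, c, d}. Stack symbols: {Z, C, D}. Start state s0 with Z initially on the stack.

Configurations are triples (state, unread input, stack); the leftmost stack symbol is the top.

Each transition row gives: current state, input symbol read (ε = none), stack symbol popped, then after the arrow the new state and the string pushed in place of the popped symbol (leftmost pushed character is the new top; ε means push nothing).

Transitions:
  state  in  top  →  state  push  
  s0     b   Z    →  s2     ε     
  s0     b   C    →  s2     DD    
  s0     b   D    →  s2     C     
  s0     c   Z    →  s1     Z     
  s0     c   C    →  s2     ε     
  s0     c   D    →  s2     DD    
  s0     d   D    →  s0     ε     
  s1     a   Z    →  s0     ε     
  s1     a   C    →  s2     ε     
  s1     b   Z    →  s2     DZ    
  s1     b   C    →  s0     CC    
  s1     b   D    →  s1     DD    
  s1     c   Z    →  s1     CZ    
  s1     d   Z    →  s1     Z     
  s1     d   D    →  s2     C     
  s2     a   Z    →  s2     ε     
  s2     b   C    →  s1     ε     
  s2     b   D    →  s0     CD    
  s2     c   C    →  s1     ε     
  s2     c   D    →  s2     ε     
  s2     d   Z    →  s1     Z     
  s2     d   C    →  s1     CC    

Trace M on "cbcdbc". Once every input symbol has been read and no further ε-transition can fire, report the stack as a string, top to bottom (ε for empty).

Z

(s0, cbcdbc, Z)
  read c, top Z: go to s1, push Z → (s1, bcdbc, Z)
  read b, top Z: go to s2, push DZ → (s2, cdbc, DZ)
  read c, top D: go to s2, push ε → (s2, dbc, Z)
  read d, top Z: go to s1, push Z → (s1, bc, Z)
  read b, top Z: go to s2, push DZ → (s2, c, DZ)
  read c, top D: go to s2, push ε → (s2, ε, Z)
All input consumed in state s2 with stack Z.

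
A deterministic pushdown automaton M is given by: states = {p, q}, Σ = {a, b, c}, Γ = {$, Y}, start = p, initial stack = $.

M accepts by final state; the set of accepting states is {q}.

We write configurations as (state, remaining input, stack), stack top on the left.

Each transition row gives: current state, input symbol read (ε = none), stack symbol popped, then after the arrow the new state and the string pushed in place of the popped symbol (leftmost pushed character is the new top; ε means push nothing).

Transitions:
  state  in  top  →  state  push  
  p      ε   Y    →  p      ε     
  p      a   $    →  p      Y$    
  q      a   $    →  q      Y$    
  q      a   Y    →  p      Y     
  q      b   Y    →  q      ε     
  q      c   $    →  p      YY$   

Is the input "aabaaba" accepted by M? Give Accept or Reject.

(p, aabaaba, $)
  read a, top $: go to p, push Y$ → (p, abaaba, Y$)
  ε-move, top Y: go to p, push ε → (p, abaaba, $)
  read a, top $: go to p, push Y$ → (p, baaba, Y$)
  ε-move, top Y: go to p, push ε → (p, baaba, $)
No transition applies at (p, baaba, $); input not fully consumed.

Reject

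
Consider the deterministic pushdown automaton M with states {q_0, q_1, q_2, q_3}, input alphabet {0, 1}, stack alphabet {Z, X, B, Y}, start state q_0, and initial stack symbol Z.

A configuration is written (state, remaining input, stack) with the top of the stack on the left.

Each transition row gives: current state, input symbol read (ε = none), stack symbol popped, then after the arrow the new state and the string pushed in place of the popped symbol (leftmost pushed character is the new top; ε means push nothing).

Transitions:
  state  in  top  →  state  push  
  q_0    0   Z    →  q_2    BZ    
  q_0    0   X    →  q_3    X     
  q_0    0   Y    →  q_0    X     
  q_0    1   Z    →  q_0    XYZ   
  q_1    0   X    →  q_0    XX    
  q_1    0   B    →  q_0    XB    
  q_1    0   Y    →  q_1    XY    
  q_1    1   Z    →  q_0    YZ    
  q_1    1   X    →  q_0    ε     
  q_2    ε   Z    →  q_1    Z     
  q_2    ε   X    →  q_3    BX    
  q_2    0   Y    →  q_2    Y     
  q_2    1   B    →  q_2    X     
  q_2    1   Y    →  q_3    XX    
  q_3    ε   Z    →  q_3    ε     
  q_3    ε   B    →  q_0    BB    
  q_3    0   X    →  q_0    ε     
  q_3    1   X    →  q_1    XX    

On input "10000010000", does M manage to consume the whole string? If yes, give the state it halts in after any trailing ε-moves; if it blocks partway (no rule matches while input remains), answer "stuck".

(q_0, 10000010000, Z)
  read 1, top Z: go to q_0, push XYZ → (q_0, 0000010000, XYZ)
  read 0, top X: go to q_3, push X → (q_3, 000010000, XYZ)
  read 0, top X: go to q_0, push ε → (q_0, 00010000, YZ)
  read 0, top Y: go to q_0, push X → (q_0, 0010000, XZ)
  read 0, top X: go to q_3, push X → (q_3, 010000, XZ)
  read 0, top X: go to q_0, push ε → (q_0, 10000, Z)
  read 1, top Z: go to q_0, push XYZ → (q_0, 0000, XYZ)
  read 0, top X: go to q_3, push X → (q_3, 000, XYZ)
  read 0, top X: go to q_0, push ε → (q_0, 00, YZ)
  read 0, top Y: go to q_0, push X → (q_0, 0, XZ)
  read 0, top X: go to q_3, push X → (q_3, ε, XZ)
All input consumed; M is in state q_3.

q_3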